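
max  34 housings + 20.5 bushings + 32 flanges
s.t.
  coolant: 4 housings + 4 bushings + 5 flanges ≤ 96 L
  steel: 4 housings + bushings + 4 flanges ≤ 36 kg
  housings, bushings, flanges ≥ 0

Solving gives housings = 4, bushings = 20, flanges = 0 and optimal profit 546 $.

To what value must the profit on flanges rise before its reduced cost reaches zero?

38

Both coolant and steel are binding at x*.
Dual feasibility on the basic columns requires 4·y_coolant + 4·y_steel = 34, 4·y_coolant + 1·y_steel = 20.5.
Solving: y_coolant = 4, y_steel = 4.5.
flanges enters the basis when its profit ≥ yᵀa₃ = 4·5 + 4.5·4 = 38.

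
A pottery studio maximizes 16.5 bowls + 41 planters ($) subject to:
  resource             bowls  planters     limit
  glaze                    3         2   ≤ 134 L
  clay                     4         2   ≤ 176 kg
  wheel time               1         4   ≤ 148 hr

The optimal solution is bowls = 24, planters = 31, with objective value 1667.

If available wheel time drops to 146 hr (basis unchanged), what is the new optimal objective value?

1649

Check each constraint at x*: glaze 134/134 (tight); clay 158/176 (slack 18); wheel time 148/148 (tight).
By complementary slackness, y = 0 for the non-binding constraint.
The binding rows give the dual system: 3·y_glaze + 1·y_wheel time = 16.5 and 2·y_glaze + 4·y_wheel time = 41.
→ y_glaze = 2.5 and y_wheel time = 9.
Δz = y_wheel time·Δb = 9 × (-2) = -18, so new z* = 1667 − 18 = 1649.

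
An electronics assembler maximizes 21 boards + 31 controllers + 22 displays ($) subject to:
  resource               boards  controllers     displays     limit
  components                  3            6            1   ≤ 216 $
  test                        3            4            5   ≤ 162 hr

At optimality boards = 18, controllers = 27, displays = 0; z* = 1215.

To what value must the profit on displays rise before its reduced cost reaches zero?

29

At the optimum: components uses 216 of 216 (binding); test uses 162 of 162 (binding).
Dual feasibility on the basic columns requires 3·y_components + 3·y_test = 21, 6·y_components + 4·y_test = 31.
→ y_components = 1.5 and y_test = 5.5.
displays enters the basis when its profit ≥ yᵀa₃ = 1.5·1 + 5.5·5 = 29.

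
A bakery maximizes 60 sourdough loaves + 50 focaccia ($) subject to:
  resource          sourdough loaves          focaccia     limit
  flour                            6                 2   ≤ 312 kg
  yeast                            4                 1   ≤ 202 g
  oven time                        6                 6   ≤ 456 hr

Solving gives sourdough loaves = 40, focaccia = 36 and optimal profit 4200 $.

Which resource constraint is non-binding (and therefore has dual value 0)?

flour: 312/312 (binding)
yeast: 196/202 (slack 6)
oven time: 456/456 (binding)
By complementary slackness, a constraint with positive slack has shadow price 0 → yeast.

yeast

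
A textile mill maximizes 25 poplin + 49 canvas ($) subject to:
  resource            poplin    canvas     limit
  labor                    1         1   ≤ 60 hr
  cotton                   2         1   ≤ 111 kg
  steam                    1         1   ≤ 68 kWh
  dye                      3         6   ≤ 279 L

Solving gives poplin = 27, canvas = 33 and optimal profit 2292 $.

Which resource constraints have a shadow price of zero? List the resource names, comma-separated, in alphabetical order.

labor: 60/60 (binding)
cotton: 87/111 (slack 24)
steam: 60/68 (slack 8)
dye: 279/279 (binding)
By complementary slackness, a constraint with positive slack has shadow price 0 → cotton, steam.

cotton, steam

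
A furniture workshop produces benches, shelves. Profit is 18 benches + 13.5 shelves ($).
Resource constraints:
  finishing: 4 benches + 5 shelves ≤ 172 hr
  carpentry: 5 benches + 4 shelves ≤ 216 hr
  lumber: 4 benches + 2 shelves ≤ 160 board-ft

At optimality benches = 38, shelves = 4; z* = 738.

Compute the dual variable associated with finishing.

1.5

Check each constraint at x*: finishing 172/172 (tight); carpentry 206/216 (slack 10); lumber 160/160 (tight).
Since carpentry is not tight, its dual is 0.
From A_Bᵀ y = c: 4·y_finishing + 4·y_lumber = 18; 5·y_finishing + 2·y_lumber = 13.5.
→ y_finishing = 1.5 and y_lumber = 3.
Shadow price of finishing = 1.5.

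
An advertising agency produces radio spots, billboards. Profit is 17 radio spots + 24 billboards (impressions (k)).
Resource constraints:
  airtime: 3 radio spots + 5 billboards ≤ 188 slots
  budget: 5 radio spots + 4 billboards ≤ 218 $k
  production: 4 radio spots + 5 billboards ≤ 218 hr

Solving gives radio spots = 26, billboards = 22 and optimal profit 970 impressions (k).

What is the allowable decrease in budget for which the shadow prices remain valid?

67.6

Binding constraints: airtime, budget. The basis is B = [[3,5],[5,4]] with det -13.
Per unit decrease in budget, x* moves by d = (-0.3846, 0.2308).
The basis stays optimal until radio spots reaches 0; allowable decrease = 67.6 $k.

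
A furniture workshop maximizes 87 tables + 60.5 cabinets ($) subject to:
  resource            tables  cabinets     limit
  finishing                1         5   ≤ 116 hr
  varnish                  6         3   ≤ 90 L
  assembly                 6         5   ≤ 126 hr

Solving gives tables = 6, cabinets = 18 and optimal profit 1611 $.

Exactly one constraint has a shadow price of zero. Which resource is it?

finishing: 96/116 (slack 20)
varnish: 90/90 (binding)
assembly: 126/126 (binding)
By complementary slackness, a constraint with positive slack has shadow price 0 → finishing.

finishing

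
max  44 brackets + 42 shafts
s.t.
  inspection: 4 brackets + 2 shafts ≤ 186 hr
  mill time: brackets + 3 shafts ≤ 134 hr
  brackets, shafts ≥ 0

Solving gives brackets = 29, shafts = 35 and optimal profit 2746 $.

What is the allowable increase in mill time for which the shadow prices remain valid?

145

Binding constraints: inspection, mill time. The basis is B = [[4,2],[1,3]] with det 10.
Per unit increase in mill time, x* moves by d = (-0.2, 0.4).
The basis stays optimal until brackets reaches 0; allowable increase = 145 hr.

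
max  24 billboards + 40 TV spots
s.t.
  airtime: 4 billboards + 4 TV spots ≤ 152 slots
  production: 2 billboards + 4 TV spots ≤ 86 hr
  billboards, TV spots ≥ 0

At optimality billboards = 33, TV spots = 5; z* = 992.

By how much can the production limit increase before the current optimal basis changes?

66

Binding constraints: airtime, production. The basis is B = [[4,4],[2,4]] with det 8.
Per unit increase in production, x* moves by d = (-0.5, 0.5).
The basis stays optimal until billboards reaches 0; allowable increase = 66 hr.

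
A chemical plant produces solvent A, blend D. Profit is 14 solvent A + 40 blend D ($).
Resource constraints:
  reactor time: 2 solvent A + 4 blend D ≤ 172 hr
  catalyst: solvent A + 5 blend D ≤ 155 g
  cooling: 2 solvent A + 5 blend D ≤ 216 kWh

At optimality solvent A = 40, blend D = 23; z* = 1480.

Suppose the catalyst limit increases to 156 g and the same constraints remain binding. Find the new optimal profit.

Binding: reactor time and catalyst. Non-binding: cooling (21 unused).
By complementary slackness, y = 0 for the non-binding constraint.
Dual feasibility on the basic columns requires 2·y_reactor time + 1·y_catalyst = 14, 4·y_reactor time + 5·y_catalyst = 40.
Solving: y_reactor time = 5, y_catalyst = 4.
Δz = y_catalyst·Δb = 4 × (1) = 4, so new z* = 1480 + 4 = 1484.

1484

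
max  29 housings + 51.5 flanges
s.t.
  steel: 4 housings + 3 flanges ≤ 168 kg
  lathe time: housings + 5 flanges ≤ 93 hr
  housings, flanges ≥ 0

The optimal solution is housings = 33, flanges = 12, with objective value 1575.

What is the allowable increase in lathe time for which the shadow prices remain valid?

Binding constraints: steel, lathe time. The basis is B = [[4,3],[1,5]] with det 17.
Per unit increase in lathe time, x* moves by d = (-0.1765, 0.2353).
The basis stays optimal until housings reaches 0; allowable increase = 187 hr.

187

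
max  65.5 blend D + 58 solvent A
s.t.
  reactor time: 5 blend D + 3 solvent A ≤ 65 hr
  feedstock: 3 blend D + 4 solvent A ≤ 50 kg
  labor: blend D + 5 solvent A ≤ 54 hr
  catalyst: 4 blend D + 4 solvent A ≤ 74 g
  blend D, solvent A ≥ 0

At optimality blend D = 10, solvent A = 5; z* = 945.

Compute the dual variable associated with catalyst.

0

At the optimum: reactor time uses 65 of 65 (binding); feedstock uses 50 of 50 (binding); labor uses 35 of 54 (slack = 19); catalyst uses 60 of 74 (slack = 14).
Slack constraints have shadow price 0 (complementary slackness).
Dual feasibility on the basic columns requires 5·y_reactor time + 3·y_feedstock = 65.5, 3·y_reactor time + 4·y_feedstock = 58.
→ y_reactor time = 8 and y_feedstock = 8.5.
Shadow price of catalyst = 0.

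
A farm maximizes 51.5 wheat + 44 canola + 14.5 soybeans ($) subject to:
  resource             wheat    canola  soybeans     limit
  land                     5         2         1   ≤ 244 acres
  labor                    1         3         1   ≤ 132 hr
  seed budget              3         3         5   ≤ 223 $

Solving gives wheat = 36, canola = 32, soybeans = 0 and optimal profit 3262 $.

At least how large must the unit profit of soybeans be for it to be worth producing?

Binding: land and labor. Non-binding: seed budget (19 unused).
Since seed budget is not tight, its dual is 0.
From A_Bᵀ y = c: 5·y_land + 1·y_labor = 51.5; 2·y_land + 3·y_labor = 44.
Solving: y_land = 8.5, y_labor = 9.
soybeans enters the basis when its profit ≥ yᵀa₃ = 8.5·1 + 9·1 = 17.5.

17.5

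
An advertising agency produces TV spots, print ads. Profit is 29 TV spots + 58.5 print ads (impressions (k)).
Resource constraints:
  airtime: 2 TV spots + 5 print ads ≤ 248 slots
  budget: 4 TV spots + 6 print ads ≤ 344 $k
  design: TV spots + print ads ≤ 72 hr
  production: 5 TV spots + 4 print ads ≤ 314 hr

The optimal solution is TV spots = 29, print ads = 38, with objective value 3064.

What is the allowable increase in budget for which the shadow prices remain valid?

8

Binding constraints: airtime, budget. The basis is B = [[2,5],[4,6]] with det -8.
Per unit increase in budget, x* moves by d = (0.625, -0.25).
The basis stays optimal until production becomes binding; allowable increase = 8 $k.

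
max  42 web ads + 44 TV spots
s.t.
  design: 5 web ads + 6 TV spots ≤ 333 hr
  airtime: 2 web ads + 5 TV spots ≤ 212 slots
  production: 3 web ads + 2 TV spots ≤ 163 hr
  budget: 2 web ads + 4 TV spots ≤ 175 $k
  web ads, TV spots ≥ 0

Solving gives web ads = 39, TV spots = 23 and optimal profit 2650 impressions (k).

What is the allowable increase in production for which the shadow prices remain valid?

Binding constraints: design, production. The basis is B = [[5,6],[3,2]] with det -8.
Per unit increase in production, x* moves by d = (0.75, -0.625).
The basis stays optimal until TV spots reaches 0; allowable increase = 36.8 hr.

36.8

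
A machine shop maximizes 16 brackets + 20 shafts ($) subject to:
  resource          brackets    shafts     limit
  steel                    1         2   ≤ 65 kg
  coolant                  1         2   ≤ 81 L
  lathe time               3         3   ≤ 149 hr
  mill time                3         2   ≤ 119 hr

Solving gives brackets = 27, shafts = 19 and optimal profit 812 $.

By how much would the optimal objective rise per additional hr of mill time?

At the optimum: steel uses 65 of 65 (binding); coolant uses 65 of 81 (slack = 16); lathe time uses 138 of 149 (slack = 11); mill time uses 119 of 119 (binding).
Slack constraints have shadow price 0 (complementary slackness).
The binding rows give the dual system: 1·y_steel + 3·y_mill time = 16 and 2·y_steel + 2·y_mill time = 20.
→ y_steel = 7 and y_mill time = 3.
Shadow price of mill time = 3.

3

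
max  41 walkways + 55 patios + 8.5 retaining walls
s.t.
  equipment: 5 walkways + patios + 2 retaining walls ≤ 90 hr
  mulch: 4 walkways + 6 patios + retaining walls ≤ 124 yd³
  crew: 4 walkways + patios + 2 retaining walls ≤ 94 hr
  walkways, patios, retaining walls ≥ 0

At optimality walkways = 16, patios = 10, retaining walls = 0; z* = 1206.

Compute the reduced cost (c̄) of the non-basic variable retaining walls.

At the optimum: equipment uses 90 of 90 (binding); mulch uses 124 of 124 (binding); crew uses 74 of 94 (slack = 20).
By complementary slackness, y = 0 for the non-binding constraint.
The binding rows give the dual system: 5·y_equipment + 4·y_mulch = 41 and 1·y_equipment + 6·y_mulch = 55.
This yields shadow prices y_equipment = 1, y_mulch = 9.
Reduced cost of retaining walls: c₃ − yᵀa₃ = 8.5 − (1·2 + 9·1) = 8.5 − 11 = -2.5.

-2.5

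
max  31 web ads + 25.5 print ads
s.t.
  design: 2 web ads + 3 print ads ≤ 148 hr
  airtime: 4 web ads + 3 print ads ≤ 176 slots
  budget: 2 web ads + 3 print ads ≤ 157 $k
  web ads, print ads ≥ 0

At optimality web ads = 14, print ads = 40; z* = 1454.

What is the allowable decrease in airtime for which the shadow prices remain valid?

Binding constraints: design, airtime. The basis is B = [[2,3],[4,3]] with det -6.
Per unit decrease in airtime, x* moves by d = (-0.5, 0.3333).
The basis stays optimal until web ads reaches 0; allowable decrease = 28 slots.

28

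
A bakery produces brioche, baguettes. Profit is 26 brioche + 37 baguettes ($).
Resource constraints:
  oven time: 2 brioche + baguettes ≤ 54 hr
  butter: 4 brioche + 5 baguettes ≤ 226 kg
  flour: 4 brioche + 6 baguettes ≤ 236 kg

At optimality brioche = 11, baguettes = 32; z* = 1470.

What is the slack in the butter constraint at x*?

22

butter used = 4·11 + 5·32 = 204; slack = 226 − 204 = 22.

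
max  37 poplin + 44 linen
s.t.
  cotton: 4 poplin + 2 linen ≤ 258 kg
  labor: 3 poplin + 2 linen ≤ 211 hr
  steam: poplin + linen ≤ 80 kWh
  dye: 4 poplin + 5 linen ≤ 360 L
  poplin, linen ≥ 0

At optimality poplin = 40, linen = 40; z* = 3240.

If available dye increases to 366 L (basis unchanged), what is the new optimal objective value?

3282

Binding: steam and dye. Non-binding: cotton (18 unused), labor (11 unused).
Since cotton, labor are not tight, their duals are 0.
Dual feasibility on the basic columns requires 1·y_steam + 4·y_dye = 37, 1·y_steam + 5·y_dye = 44.
→ y_steam = 9 and y_dye = 7.
Δz = y_dye·Δb = 7 × (6) = 42, so new z* = 3240 + 42 = 3282.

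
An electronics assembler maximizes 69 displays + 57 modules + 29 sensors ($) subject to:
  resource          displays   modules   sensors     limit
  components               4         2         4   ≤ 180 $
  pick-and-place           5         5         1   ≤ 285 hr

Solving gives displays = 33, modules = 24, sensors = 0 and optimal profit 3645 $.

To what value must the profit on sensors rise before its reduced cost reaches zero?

33

At the optimum: components uses 180 of 180 (binding); pick-and-place uses 285 of 285 (binding).
The binding rows give the dual system: 4·y_components + 5·y_pick-and-place = 69 and 2·y_components + 5·y_pick-and-place = 57.
This yields shadow prices y_components = 6, y_pick-and-place = 9.
sensors enters the basis when its profit ≥ yᵀa₃ = 6·4 + 9·1 = 33.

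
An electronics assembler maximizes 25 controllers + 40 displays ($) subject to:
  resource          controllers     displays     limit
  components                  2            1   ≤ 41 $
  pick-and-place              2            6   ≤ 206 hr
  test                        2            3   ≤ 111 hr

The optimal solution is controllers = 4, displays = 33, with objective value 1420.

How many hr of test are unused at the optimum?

4

test used = 2·4 + 3·33 = 107; slack = 111 − 107 = 4.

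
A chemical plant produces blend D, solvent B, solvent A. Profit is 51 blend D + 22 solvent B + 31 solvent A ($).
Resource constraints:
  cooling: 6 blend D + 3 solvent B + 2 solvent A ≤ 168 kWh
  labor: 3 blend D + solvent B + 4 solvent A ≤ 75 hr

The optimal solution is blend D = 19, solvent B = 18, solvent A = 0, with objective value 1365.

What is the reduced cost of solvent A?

-7

Check each constraint at x*: cooling 168/168 (tight); labor 75/75 (tight).
From A_Bᵀ y = c: 6·y_cooling + 3·y_labor = 51; 3·y_cooling + 1·y_labor = 22.
Solving: y_cooling = 5, y_labor = 7.
Reduced cost of solvent A: c₃ − yᵀa₃ = 31 − (5·2 + 7·4) = 31 − 38 = -7.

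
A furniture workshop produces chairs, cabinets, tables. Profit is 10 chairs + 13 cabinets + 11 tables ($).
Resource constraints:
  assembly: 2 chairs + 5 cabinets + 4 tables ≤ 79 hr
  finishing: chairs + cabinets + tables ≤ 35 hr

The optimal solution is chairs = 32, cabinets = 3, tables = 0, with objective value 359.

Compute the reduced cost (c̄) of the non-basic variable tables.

-1

Both assembly and finishing are binding at x*.
Dual feasibility on the basic columns requires 2·y_assembly + 1·y_finishing = 10, 5·y_assembly + 1·y_finishing = 13.
Solving: y_assembly = 1, y_finishing = 8.
Reduced cost of tables: c₃ − yᵀa₃ = 11 − (1·4 + 8·1) = 11 − 12 = -1.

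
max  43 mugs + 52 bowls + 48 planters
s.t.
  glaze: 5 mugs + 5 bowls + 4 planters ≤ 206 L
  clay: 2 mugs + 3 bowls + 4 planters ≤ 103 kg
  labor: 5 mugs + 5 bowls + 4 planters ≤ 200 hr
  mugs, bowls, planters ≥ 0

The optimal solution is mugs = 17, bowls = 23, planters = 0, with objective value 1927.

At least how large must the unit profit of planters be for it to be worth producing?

56

At the optimum: glaze uses 200 of 206 (slack = 6); clay uses 103 of 103 (binding); labor uses 200 of 200 (binding).
Since glaze is not tight, its dual is 0.
Dual feasibility on the basic columns requires 2·y_clay + 5·y_labor = 43, 3·y_clay + 5·y_labor = 52.
→ y_clay = 9 and y_labor = 5.
planters enters the basis when its profit ≥ yᵀa₃ = 9·4 + 5·4 = 56.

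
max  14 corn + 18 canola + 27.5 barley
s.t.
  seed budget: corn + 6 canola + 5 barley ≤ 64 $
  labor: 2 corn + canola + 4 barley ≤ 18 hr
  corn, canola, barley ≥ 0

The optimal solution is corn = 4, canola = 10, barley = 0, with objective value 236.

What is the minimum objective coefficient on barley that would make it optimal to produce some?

34

At the optimum: seed budget uses 64 of 64 (binding); labor uses 18 of 18 (binding).
The binding rows give the dual system: 1·y_seed budget + 2·y_labor = 14 and 6·y_seed budget + 1·y_labor = 18.
This yields shadow prices y_seed budget = 2, y_labor = 6.
barley enters the basis when its profit ≥ yᵀa₃ = 2·5 + 6·4 = 34.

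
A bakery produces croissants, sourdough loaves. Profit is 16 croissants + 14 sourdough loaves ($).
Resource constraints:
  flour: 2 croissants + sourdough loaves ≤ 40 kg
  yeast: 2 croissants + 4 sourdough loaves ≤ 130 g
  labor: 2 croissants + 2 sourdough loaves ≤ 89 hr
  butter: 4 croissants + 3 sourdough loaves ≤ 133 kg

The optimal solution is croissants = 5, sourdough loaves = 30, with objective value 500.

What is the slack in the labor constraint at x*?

labor used = 2·5 + 2·30 = 70; slack = 89 − 70 = 19.

19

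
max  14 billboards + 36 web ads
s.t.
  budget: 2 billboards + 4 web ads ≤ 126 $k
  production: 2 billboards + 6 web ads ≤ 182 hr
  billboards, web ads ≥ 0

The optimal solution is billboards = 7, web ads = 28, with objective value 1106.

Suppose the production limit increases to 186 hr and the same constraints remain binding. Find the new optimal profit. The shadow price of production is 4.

Δb = 4, so new z* = 1106 + (4)·(4) = 1106 + 16 = 1122.

1122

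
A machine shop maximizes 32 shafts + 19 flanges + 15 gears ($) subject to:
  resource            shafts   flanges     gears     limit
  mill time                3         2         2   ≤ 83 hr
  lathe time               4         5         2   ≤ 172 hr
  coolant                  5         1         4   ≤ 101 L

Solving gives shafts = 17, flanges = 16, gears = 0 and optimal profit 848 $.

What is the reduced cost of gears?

-7

Check each constraint at x*: mill time 83/83 (tight); lathe time 148/172 (slack 24); coolant 101/101 (tight).
Slack constraints have shadow price 0 (complementary slackness).
Dual feasibility on the basic columns requires 3·y_mill time + 5·y_coolant = 32, 2·y_mill time + 1·y_coolant = 19.
This yields shadow prices y_mill time = 9, y_coolant = 1.
Reduced cost of gears: c₃ − yᵀa₃ = 15 − (9·2 + 1·4) = 15 − 22 = -7.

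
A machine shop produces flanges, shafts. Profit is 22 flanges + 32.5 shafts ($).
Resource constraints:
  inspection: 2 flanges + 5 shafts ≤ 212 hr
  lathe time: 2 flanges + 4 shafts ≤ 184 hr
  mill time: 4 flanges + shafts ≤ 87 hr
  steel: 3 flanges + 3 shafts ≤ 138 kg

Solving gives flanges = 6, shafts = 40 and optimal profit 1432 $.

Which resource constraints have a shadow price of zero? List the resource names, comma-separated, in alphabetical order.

inspection: 212/212 (binding)
lathe time: 172/184 (slack 12)
mill time: 64/87 (slack 23)
steel: 138/138 (binding)
By complementary slackness, a constraint with positive slack has shadow price 0 → lathe time, mill time.

lathe time, mill time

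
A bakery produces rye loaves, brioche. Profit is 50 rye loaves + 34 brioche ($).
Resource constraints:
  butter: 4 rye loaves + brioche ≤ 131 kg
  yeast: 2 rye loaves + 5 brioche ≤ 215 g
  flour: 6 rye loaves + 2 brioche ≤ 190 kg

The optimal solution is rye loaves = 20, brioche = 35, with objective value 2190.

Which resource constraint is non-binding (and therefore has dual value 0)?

butter

butter: 115/131 (slack 16)
yeast: 215/215 (binding)
flour: 190/190 (binding)
By complementary slackness, a constraint with positive slack has shadow price 0 → butter.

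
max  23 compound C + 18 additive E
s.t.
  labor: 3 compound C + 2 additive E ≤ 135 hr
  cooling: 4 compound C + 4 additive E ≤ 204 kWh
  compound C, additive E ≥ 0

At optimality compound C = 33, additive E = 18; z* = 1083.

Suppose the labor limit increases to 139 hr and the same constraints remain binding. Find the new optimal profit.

1103

Check each constraint at x*: labor 135/135 (tight); cooling 204/204 (tight).
The binding rows give the dual system: 3·y_labor + 4·y_cooling = 23 and 2·y_labor + 4·y_cooling = 18.
Solving: y_labor = 5, y_cooling = 2.
Δz = y_labor·Δb = 5 × (4) = 20, so new z* = 1083 + 20 = 1103.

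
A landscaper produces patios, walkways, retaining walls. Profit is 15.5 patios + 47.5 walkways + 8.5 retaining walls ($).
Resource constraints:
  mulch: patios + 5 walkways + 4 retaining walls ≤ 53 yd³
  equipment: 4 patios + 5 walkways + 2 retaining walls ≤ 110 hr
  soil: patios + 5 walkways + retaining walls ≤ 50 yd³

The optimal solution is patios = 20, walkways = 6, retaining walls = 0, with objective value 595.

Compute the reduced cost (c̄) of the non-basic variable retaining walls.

Binding: equipment and soil. Non-binding: mulch (3 unused).
Slack constraints have shadow price 0 (complementary slackness).
The binding rows give the dual system: 4·y_equipment + 1·y_soil = 15.5 and 5·y_equipment + 5·y_soil = 47.5.
→ y_equipment = 2 and y_soil = 7.5.
Reduced cost of retaining walls: c₃ − yᵀa₃ = 8.5 − (2·2 + 7.5·1) = 8.5 − 11.5 = -3.

-3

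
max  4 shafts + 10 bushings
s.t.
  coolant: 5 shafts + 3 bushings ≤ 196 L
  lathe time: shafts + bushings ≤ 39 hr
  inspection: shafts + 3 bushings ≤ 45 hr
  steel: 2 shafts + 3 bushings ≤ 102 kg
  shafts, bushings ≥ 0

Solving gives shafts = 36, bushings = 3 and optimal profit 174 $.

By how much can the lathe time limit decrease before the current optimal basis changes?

Binding constraints: lathe time, inspection. The basis is B = [[1,1],[1,3]] with det 2.
Per unit decrease in lathe time, x* moves by d = (-1.5, 0.5).
The basis stays optimal until shafts reaches 0; allowable decrease = 24 hr.

24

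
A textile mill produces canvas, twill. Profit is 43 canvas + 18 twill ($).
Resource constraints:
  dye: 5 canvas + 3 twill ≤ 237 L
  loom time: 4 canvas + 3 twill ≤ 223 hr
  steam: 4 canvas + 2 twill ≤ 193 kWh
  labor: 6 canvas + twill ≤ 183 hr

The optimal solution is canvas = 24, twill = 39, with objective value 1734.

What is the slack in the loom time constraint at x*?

loom time used = 4·24 + 3·39 = 213; slack = 223 − 213 = 10.

10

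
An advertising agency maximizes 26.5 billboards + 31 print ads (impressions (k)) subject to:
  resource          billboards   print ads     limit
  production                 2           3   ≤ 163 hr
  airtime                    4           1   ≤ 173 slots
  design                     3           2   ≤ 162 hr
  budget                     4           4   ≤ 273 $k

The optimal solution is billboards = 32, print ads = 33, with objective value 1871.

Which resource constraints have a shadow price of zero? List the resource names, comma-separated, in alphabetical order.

airtime, budget

production: 163/163 (binding)
airtime: 161/173 (slack 12)
design: 162/162 (binding)
budget: 260/273 (slack 13)
By complementary slackness, a constraint with positive slack has shadow price 0 → airtime, budget.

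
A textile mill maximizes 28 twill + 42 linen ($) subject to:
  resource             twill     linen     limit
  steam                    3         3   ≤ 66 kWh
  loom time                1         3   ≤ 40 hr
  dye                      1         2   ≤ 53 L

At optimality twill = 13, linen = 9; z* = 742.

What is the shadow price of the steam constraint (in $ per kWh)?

7

At the optimum: steam uses 66 of 66 (binding); loom time uses 40 of 40 (binding); dye uses 31 of 53 (slack = 22).
By complementary slackness, y = 0 for the non-binding constraint.
Dual feasibility on the basic columns requires 3·y_steam + 1·y_loom time = 28, 3·y_steam + 3·y_loom time = 42.
This yields shadow prices y_steam = 7, y_loom time = 7.
Shadow price of steam = 7.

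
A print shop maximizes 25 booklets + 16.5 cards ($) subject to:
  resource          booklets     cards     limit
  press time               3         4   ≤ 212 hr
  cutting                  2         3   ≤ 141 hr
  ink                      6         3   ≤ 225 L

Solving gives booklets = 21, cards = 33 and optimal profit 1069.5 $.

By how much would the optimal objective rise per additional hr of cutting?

2

Check each constraint at x*: press time 195/212 (slack 17); cutting 141/141 (tight); ink 225/225 (tight).
Slack constraints have shadow price 0 (complementary slackness).
Dual feasibility on the basic columns requires 2·y_cutting + 6·y_ink = 25, 3·y_cutting + 3·y_ink = 16.5.
Solving: y_cutting = 2, y_ink = 3.5.
Shadow price of cutting = 2.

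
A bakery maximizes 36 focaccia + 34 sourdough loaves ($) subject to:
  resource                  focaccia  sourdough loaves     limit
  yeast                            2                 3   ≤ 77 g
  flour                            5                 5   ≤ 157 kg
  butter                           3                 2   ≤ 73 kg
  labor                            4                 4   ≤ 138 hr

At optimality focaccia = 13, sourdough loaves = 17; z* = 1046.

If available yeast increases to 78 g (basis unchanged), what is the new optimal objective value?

At the optimum: yeast uses 77 of 77 (binding); flour uses 150 of 157 (slack = 7); butter uses 73 of 73 (binding); labor uses 120 of 138 (slack = 18).
Since flour, labor are not tight, their duals are 0.
The binding rows give the dual system: 2·y_yeast + 3·y_butter = 36 and 3·y_yeast + 2·y_butter = 34.
This yields shadow prices y_yeast = 6, y_butter = 8.
Δz = y_yeast·Δb = 6 × (1) = 6, so new z* = 1046 + 6 = 1052.

1052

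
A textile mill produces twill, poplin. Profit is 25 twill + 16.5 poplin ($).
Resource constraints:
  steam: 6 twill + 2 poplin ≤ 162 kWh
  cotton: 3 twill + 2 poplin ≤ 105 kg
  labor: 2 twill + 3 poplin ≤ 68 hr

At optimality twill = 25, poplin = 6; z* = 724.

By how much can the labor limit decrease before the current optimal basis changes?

Binding constraints: steam, labor. The basis is B = [[6,2],[2,3]] with det 14.
Per unit decrease in labor, x* moves by d = (0.1429, -0.4286).
The basis stays optimal until poplin reaches 0; allowable decrease = 14 hr.

14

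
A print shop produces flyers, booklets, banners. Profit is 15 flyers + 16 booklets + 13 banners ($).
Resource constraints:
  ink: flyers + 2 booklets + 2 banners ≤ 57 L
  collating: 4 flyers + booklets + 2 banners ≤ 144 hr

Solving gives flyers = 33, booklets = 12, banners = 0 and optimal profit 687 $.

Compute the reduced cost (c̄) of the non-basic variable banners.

At the optimum: ink uses 57 of 57 (binding); collating uses 144 of 144 (binding).
Dual feasibility on the basic columns requires 1·y_ink + 4·y_collating = 15, 2·y_ink + 1·y_collating = 16.
→ y_ink = 7 and y_collating = 2.
Reduced cost of banners: c₃ − yᵀa₃ = 13 − (7·2 + 2·2) = 13 − 18 = -5.

-5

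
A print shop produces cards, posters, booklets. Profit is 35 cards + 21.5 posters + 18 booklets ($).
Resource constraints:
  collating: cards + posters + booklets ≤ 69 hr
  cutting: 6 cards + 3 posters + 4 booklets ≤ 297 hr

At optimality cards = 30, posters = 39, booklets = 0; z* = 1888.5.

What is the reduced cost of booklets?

Check each constraint at x*: collating 69/69 (tight); cutting 297/297 (tight).
The binding rows give the dual system: 1·y_collating + 6·y_cutting = 35 and 1·y_collating + 3·y_cutting = 21.5.
Solving: y_collating = 8, y_cutting = 4.5.
Reduced cost of booklets: c₃ − yᵀa₃ = 18 − (8·1 + 4.5·4) = 18 − 26 = -8.

-8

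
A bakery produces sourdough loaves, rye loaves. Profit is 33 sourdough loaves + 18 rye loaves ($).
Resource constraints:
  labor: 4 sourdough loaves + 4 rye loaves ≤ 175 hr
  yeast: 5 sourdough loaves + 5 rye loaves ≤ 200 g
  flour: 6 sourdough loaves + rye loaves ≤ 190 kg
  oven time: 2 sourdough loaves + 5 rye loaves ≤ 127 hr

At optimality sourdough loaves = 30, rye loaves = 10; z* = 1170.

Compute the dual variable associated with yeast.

Binding: yeast and flour. Non-binding: labor (15 unused), oven time (17 unused).
Slack constraints have shadow price 0 (complementary slackness).
From A_Bᵀ y = c: 5·y_yeast + 6·y_flour = 33; 5·y_yeast + 1·y_flour = 18.
→ y_yeast = 3 and y_flour = 3.
Shadow price of yeast = 3.

3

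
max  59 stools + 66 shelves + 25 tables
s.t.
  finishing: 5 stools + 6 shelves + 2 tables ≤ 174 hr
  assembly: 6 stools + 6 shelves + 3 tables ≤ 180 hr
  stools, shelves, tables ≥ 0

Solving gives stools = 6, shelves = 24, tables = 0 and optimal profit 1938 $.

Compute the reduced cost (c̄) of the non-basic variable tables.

At the optimum: finishing uses 174 of 174 (binding); assembly uses 180 of 180 (binding).
Dual feasibility on the basic columns requires 5·y_finishing + 6·y_assembly = 59, 6·y_finishing + 6·y_assembly = 66.
This yields shadow prices y_finishing = 7, y_assembly = 4.
Reduced cost of tables: c₃ − yᵀa₃ = 25 − (7·2 + 4·3) = 25 − 26 = -1.

-1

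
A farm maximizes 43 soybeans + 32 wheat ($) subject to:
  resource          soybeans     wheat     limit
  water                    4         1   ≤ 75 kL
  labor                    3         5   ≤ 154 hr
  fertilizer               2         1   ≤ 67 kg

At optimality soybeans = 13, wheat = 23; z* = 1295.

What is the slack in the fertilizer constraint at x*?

fertilizer used = 2·13 + 1·23 = 49; slack = 67 − 49 = 18.

18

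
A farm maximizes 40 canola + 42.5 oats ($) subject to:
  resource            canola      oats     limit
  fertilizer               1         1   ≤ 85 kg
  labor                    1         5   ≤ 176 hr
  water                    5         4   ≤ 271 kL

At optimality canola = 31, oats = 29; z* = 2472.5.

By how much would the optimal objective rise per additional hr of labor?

At the optimum: fertilizer uses 60 of 85 (slack = 25); labor uses 176 of 176 (binding); water uses 271 of 271 (binding).
Since fertilizer is not tight, its dual is 0.
The binding rows give the dual system: 1·y_labor + 5·y_water = 40 and 5·y_labor + 4·y_water = 42.5.
→ y_labor = 2.5 and y_water = 7.5.
Shadow price of labor = 2.5.

2.5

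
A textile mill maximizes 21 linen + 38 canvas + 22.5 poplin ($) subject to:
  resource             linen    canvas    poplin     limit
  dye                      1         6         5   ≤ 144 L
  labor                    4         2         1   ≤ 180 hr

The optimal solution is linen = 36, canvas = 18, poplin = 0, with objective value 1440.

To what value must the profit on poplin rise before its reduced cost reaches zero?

Both dye and labor are binding at x*.
The binding rows give the dual system: 1·y_dye + 4·y_labor = 21 and 6·y_dye + 2·y_labor = 38.
→ y_dye = 5 and y_labor = 4.
poplin enters the basis when its profit ≥ yᵀa₃ = 5·5 + 4·1 = 29.

29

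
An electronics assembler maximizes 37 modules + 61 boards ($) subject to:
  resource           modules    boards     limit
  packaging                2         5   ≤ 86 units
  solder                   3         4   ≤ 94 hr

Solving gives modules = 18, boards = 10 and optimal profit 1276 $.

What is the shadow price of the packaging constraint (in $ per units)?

Both packaging and solder are binding at x*.
The binding rows give the dual system: 2·y_packaging + 3·y_solder = 37 and 5·y_packaging + 4·y_solder = 61.
Solving: y_packaging = 5, y_solder = 9.
Shadow price of packaging = 5.

5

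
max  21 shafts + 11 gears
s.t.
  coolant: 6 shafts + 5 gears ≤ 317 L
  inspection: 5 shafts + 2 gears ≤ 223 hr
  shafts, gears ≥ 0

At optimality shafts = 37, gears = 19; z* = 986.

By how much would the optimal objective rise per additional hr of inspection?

Check each constraint at x*: coolant 317/317 (tight); inspection 223/223 (tight).
The binding rows give the dual system: 6·y_coolant + 5·y_inspection = 21 and 5·y_coolant + 2·y_inspection = 11.
→ y_coolant = 1 and y_inspection = 3.
Shadow price of inspection = 3.

3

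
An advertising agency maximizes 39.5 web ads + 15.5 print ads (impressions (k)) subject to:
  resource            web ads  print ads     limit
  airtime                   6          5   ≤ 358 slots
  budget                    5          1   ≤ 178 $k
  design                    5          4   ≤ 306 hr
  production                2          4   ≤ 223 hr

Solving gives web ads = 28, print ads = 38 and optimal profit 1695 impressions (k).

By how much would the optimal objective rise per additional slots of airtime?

2

Check each constraint at x*: airtime 358/358 (tight); budget 178/178 (tight); design 292/306 (slack 14); production 208/223 (slack 15).
By complementary slackness, y = 0 for the non-binding constraints.
From A_Bᵀ y = c: 6·y_airtime + 5·y_budget = 39.5; 5·y_airtime + 1·y_budget = 15.5.
→ y_airtime = 2 and y_budget = 5.5.
Shadow price of airtime = 2.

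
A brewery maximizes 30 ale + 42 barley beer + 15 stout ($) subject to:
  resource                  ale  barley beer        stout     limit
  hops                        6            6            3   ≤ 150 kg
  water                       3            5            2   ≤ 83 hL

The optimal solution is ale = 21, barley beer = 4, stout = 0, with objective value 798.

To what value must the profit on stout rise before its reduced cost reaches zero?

Check each constraint at x*: hops 150/150 (tight); water 83/83 (tight).
From A_Bᵀ y = c: 6·y_hops + 3·y_water = 30; 6·y_hops + 5·y_water = 42.
This yields shadow prices y_hops = 2, y_water = 6.
stout enters the basis when its profit ≥ yᵀa₃ = 2·3 + 6·2 = 18.

18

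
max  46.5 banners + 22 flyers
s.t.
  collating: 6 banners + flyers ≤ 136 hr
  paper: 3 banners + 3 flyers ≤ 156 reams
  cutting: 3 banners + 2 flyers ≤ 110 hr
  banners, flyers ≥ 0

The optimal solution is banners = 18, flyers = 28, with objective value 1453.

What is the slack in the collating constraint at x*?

collating used = 6·18 + 1·28 = 136; slack = 136 − 136 = 0.

0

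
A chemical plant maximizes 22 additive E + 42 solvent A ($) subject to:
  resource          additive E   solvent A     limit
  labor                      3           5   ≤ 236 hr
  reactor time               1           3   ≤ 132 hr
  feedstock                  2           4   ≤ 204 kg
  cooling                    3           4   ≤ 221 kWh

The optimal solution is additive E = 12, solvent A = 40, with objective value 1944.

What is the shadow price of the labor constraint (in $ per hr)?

Binding: labor and reactor time. Non-binding: feedstock (20 unused), cooling (25 unused).
By complementary slackness, y = 0 for the non-binding constraints.
Dual feasibility on the basic columns requires 3·y_labor + 1·y_reactor time = 22, 5·y_labor + 3·y_reactor time = 42.
Solving: y_labor = 6, y_reactor time = 4.
Shadow price of labor = 6.

6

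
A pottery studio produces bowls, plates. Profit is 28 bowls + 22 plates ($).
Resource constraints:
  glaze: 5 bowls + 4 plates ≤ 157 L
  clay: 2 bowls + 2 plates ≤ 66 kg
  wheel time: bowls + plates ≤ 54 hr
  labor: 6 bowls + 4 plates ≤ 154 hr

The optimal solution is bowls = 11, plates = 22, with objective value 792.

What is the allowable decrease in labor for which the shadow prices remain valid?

22

Binding constraints: clay, labor. The basis is B = [[2,2],[6,4]] with det -4.
Per unit decrease in labor, x* moves by d = (-0.5, 0.5).
The basis stays optimal until bowls reaches 0; allowable decrease = 22 hr.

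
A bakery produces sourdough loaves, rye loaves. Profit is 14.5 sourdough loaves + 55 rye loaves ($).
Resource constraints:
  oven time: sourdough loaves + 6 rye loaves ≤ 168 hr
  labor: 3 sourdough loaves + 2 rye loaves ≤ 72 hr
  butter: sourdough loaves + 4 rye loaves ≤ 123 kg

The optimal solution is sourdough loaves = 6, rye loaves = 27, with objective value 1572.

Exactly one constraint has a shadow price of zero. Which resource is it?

oven time: 168/168 (binding)
labor: 72/72 (binding)
butter: 114/123 (slack 9)
By complementary slackness, a constraint with positive slack has shadow price 0 → butter.

butter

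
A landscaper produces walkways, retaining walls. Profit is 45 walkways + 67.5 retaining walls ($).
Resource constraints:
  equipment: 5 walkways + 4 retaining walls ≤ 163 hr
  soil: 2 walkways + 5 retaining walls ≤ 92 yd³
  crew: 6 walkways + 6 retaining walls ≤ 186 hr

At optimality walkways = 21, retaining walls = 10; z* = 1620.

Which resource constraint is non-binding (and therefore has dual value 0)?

equipment

equipment: 145/163 (slack 18)
soil: 92/92 (binding)
crew: 186/186 (binding)
By complementary slackness, a constraint with positive slack has shadow price 0 → equipment.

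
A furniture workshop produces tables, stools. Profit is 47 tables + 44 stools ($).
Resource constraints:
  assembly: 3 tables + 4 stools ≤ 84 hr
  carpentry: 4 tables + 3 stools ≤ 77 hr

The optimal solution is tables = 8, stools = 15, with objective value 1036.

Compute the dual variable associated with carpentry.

Check each constraint at x*: assembly 84/84 (tight); carpentry 77/77 (tight).
The binding rows give the dual system: 3·y_assembly + 4·y_carpentry = 47 and 4·y_assembly + 3·y_carpentry = 44.
This yields shadow prices y_assembly = 5, y_carpentry = 8.
Shadow price of carpentry = 8.

8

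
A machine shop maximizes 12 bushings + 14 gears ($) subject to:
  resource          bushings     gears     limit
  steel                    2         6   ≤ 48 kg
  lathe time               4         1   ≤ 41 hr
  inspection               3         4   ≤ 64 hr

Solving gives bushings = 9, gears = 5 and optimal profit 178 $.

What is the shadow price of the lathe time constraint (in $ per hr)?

2

Check each constraint at x*: steel 48/48 (tight); lathe time 41/41 (tight); inspection 47/64 (slack 17).
Slack constraints have shadow price 0 (complementary slackness).
The binding rows give the dual system: 2·y_steel + 4·y_lathe time = 12 and 6·y_steel + 1·y_lathe time = 14.
Solving: y_steel = 2, y_lathe time = 2.
Shadow price of lathe time = 2.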